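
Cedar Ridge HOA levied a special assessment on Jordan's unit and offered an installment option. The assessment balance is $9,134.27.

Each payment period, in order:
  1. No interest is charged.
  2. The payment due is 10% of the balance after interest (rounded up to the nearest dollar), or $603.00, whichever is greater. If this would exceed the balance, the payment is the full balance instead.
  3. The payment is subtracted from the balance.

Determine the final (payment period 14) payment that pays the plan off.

# | Opening | Payment | End bal
1 | $9,134.27 | $914.00 | $8,220.27
2 | $8,220.27 | $823.00 | $7,397.27
3 | $7,397.27 | $740.00 | $6,657.27
4 | $6,657.27 | $666.00 | $5,991.27
5 | $5,991.27 | $603.00 | $5,388.27
6 | $5,388.27 | $603.00 | $4,785.27
7 | $4,785.27 | $603.00 | $4,182.27
8 | $4,182.27 | $603.00 | $3,579.27
9 | $3,579.27 | $603.00 | $2,976.27
10 | $2,976.27 | $603.00 | $2,373.27
11 | $2,373.27 | $603.00 | $1,770.27
12 | $1,770.27 | $603.00 | $1,167.27
13 | $1,167.27 | $603.00 | $564.27
14 | $564.27 | $564.27 | $0.00

$564.27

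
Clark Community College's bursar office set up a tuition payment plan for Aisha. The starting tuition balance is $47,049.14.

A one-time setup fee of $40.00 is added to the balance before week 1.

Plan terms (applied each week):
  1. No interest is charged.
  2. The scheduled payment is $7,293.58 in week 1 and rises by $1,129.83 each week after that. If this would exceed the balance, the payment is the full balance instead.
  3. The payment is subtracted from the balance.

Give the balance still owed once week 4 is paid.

$11,135.84

Week 1: $47,089.14 − $7,293.58 → $39,795.56
Week 2: $39,795.56 − $8,423.41 → $31,372.15
Week 3: $31,372.15 − $9,553.24 → $21,818.91
Week 4: $21,818.91 − $10,683.07 → $11,135.84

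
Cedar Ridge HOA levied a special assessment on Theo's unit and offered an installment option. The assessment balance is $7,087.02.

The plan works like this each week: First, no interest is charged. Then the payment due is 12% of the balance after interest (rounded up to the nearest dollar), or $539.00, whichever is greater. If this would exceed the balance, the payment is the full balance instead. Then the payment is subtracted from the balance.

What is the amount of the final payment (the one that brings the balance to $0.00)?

$475.02

Week 1: opening $7,087.02; payment $851.00; balance $6,236.02
Week 2: opening $6,236.02; payment $749.00; balance $5,487.02
Week 3: opening $5,487.02; payment $659.00; balance $4,828.02
Week 4: opening $4,828.02; payment $580.00; balance $4,248.02
Week 5: opening $4,248.02; payment $539.00; balance $3,709.02
Week 6: opening $3,709.02; payment $539.00; balance $3,170.02
Week 7: opening $3,170.02; payment $539.00; balance $2,631.02
Week 8: opening $2,631.02; payment $539.00; balance $2,092.02
Week 9: opening $2,092.02; payment $539.00; balance $1,553.02
Week 10: opening $1,553.02; payment $539.00; balance $1,014.02
Week 11: opening $1,014.02; payment $539.00; balance $475.02
Week 12: opening $475.02; payment $475.02; balance $0.00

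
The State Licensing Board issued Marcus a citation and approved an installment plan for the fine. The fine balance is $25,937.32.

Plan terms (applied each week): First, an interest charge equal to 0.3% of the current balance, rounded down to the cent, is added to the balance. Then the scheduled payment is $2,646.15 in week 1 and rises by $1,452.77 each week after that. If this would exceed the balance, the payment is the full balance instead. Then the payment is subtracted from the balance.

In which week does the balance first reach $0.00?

5

Week 1: $25,937.32 +$77.81 interest = $26,015.13; pay $2,646.15 → $23,368.98
Week 2: $23,368.98 +$70.10 interest = $23,439.08; pay $4,098.92 → $19,340.16
Week 3: $19,340.16 +$58.02 interest = $19,398.18; pay $5,551.69 → $13,846.49
Week 4: $13,846.49 +$41.53 interest = $13,888.02; pay $7,004.46 → $6,883.56
Week 5: $6,883.56 +$20.65 interest = $6,904.21; pay $6,904.21 → $0.00
Balance reaches $0.00 in week 5.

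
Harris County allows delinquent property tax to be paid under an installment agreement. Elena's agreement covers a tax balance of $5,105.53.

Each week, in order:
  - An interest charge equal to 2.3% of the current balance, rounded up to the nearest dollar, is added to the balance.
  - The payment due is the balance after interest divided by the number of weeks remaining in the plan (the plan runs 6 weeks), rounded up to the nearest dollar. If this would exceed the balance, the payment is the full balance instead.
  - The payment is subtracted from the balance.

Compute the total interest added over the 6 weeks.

$429.00

# | Opening | Interest | Payment | End bal
1 | $5,105.53 | $118.00 | $871.00 | $4,352.53
2 | $4,352.53 | $101.00 | $891.00 | $3,562.53
3 | $3,562.53 | $82.00 | $912.00 | $2,732.53
4 | $2,732.53 | $63.00 | $932.00 | $1,863.53
5 | $1,863.53 | $43.00 | $954.00 | $952.53
6 | $952.53 | $22.00 | $974.53 | $0.00
Total interest: $118.00 + $101.00 + $82.00 + $63.00 + $43.00 + $22.00 = $429.00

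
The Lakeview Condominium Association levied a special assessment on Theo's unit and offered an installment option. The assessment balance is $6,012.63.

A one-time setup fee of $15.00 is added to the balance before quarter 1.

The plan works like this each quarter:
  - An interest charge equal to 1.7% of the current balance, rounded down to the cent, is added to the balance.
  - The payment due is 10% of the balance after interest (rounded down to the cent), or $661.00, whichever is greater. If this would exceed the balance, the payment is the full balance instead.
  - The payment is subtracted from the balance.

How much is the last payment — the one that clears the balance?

Quarter 1: opening $6,027.63; interest $102.46 → $6,130.09; payment $661.00; balance $5,469.09
Quarter 2: opening $5,469.09; interest $92.97 → $5,562.06; payment $661.00; balance $4,901.06
Quarter 3: opening $4,901.06; interest $83.31 → $4,984.37; payment $661.00; balance $4,323.37
Quarter 4: opening $4,323.37; interest $73.49 → $4,396.86; payment $661.00; balance $3,735.86
Quarter 5: opening $3,735.86; interest $63.50 → $3,799.36; payment $661.00; balance $3,138.36
Quarter 6: opening $3,138.36; interest $53.35 → $3,191.71; payment $661.00; balance $2,530.71
Quarter 7: opening $2,530.71; interest $43.02 → $2,573.73; payment $661.00; balance $1,912.73
Quarter 8: opening $1,912.73; interest $32.51 → $1,945.24; payment $661.00; balance $1,284.24
Quarter 9: opening $1,284.24; interest $21.83 → $1,306.07; payment $661.00; balance $645.07
Quarter 10: opening $645.07; interest $10.96 → $656.03; payment $656.03; balance $0.00

$656.03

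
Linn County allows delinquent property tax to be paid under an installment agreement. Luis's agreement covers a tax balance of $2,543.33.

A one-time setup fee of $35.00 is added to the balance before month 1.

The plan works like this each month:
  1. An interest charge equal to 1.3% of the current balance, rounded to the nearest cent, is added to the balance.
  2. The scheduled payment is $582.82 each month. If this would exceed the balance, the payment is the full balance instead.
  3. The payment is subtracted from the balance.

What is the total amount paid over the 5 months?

$2,673.58

# | Opening | Interest | Payment | End bal
1 | $2,578.33 | $33.52 | $582.82 | $2,029.03
2 | $2,029.03 | $26.38 | $582.82 | $1,472.59
3 | $1,472.59 | $19.14 | $582.82 | $908.91
4 | $908.91 | $11.82 | $582.82 | $337.91
5 | $337.91 | $4.39 | $342.30 | $0.00
Total paid: $2,673.58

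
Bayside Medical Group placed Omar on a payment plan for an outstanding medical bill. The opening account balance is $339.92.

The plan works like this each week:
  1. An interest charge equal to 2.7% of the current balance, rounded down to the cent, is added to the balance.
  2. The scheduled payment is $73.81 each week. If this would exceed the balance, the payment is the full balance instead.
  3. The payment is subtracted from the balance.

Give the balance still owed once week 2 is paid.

Week 1: opening $339.92; interest $9.17 → $349.09; payment $73.81; balance $275.28
Week 2: opening $275.28; interest $7.43 → $282.71; payment $73.81; balance $208.90

$208.90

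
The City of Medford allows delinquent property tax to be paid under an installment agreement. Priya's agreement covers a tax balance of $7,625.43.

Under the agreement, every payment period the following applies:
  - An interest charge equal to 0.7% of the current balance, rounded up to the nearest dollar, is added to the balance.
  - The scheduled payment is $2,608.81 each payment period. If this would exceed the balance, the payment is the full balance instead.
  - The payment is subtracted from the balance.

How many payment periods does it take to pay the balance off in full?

3

# | Opening | Interest | Payment | End bal
1 | $7,625.43 | $54.00 | $2,608.81 | $5,070.62
2 | $5,070.62 | $36.00 | $2,608.81 | $2,497.81
3 | $2,497.81 | $18.00 | $2,515.81 | $0.00
Balance reaches $0.00 in payment period 3.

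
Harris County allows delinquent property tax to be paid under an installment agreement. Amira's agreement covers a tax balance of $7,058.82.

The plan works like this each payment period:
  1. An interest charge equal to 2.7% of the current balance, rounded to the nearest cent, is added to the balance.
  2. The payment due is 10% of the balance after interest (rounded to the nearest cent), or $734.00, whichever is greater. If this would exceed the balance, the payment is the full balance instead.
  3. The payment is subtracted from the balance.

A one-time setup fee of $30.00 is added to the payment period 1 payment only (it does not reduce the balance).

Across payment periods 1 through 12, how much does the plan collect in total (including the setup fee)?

$8,314.84

# | Opening | Interest | Payment | Fee | End bal
1 | $7,058.82 | $190.59 | $734.00 | $30.00 | $6,515.41
2 | $6,515.41 | $175.92 | $734.00 | — | $5,957.33
3 | $5,957.33 | $160.85 | $734.00 | — | $5,384.18
4 | $5,384.18 | $145.37 | $734.00 | — | $4,795.55
5 | $4,795.55 | $129.48 | $734.00 | — | $4,191.03
6 | $4,191.03 | $113.16 | $734.00 | — | $3,570.19
7 | $3,570.19 | $96.40 | $734.00 | — | $2,932.59
8 | $2,932.59 | $79.18 | $734.00 | — | $2,277.77
9 | $2,277.77 | $61.50 | $734.00 | — | $1,605.27
10 | $1,605.27 | $43.34 | $734.00 | — | $914.61
11 | $914.61 | $24.69 | $734.00 | — | $205.30
12 | $205.30 | $5.54 | $210.84 | — | $0.00
Total paid: $8,314.84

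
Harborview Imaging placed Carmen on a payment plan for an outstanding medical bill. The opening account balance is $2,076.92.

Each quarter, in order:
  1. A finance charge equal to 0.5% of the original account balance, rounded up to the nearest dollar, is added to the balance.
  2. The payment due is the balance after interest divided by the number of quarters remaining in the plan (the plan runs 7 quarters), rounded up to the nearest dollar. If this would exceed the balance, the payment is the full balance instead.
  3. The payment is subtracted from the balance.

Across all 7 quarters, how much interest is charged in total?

$77.00

Quarter 1: $2,076.92 +$11.00 interest = $2,087.92; pay $299.00 → $1,788.92
Quarter 2: $1,788.92 +$11.00 interest = $1,799.92; pay $300.00 → $1,499.92
Quarter 3: $1,499.92 +$11.00 interest = $1,510.92; pay $303.00 → $1,207.92
Quarter 4: $1,207.92 +$11.00 interest = $1,218.92; pay $305.00 → $913.92
Quarter 5: $913.92 +$11.00 interest = $924.92; pay $309.00 → $615.92
Quarter 6: $615.92 +$11.00 interest = $626.92; pay $314.00 → $312.92
Quarter 7: $312.92 +$11.00 interest = $323.92; pay $323.92 → $0.00
Total interest: $11.00 + $11.00 + $11.00 + $11.00 + $11.00 + $11.00 + $11.00 = $77.00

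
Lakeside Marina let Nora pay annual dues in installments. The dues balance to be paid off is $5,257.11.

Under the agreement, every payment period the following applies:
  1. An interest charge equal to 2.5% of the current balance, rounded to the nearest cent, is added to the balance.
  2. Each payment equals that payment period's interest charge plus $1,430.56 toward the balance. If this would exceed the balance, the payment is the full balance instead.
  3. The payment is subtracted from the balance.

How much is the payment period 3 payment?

Payment period 1: opening $5,257.11; interest $131.43 → $5,388.54; payment $1,561.99; balance $3,826.55
Payment period 2: opening $3,826.55; interest $95.66 → $3,922.21; payment $1,526.22; balance $2,395.99
Payment period 3: opening $2,395.99; interest $59.90 → $2,455.89; payment $1,490.46; balance $965.43

$1,490.46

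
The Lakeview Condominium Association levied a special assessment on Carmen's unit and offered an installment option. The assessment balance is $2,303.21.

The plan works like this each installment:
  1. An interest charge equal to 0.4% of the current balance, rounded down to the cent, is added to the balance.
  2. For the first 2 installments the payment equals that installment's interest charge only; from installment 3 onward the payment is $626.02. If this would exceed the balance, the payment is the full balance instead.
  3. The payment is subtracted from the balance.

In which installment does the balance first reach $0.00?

6

Installment 1: $2,303.21 +$9.21 interest = $2,312.42; pay $9.21 → $2,303.21
Installment 2: $2,303.21 +$9.21 interest = $2,312.42; pay $9.21 → $2,303.21
Installment 3: $2,303.21 +$9.21 interest = $2,312.42; pay $626.02 → $1,686.40
Installment 4: $1,686.40 +$6.74 interest = $1,693.14; pay $626.02 → $1,067.12
Installment 5: $1,067.12 +$4.26 interest = $1,071.38; pay $626.02 → $445.36
Installment 6: $445.36 +$1.78 interest = $447.14; pay $447.14 → $0.00
Balance reaches $0.00 in installment 6.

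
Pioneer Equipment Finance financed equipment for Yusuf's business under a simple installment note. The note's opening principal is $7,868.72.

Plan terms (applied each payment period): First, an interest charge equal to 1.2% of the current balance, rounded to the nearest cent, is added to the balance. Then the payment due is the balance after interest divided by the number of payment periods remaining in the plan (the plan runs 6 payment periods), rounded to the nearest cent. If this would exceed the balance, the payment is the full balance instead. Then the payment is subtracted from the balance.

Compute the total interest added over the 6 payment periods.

$337.16

Payment period 1: $7,868.72 +$94.42 interest = $7,963.14; pay $1,327.19 → $6,635.95
Payment period 2: $6,635.95 +$79.63 interest = $6,715.58; pay $1,343.12 → $5,372.46
Payment period 3: $5,372.46 +$64.47 interest = $5,436.93; pay $1,359.23 → $4,077.70
Payment period 4: $4,077.70 +$48.93 interest = $4,126.63; pay $1,375.54 → $2,751.09
Payment period 5: $2,751.09 +$33.01 interest = $2,784.10; pay $1,392.05 → $1,392.05
Payment period 6: $1,392.05 +$16.70 interest = $1,408.75; pay $1,408.75 → $0.00
Total interest: $94.42 + $79.63 + $64.47 + $48.93 + $33.01 + $16.70 = $337.16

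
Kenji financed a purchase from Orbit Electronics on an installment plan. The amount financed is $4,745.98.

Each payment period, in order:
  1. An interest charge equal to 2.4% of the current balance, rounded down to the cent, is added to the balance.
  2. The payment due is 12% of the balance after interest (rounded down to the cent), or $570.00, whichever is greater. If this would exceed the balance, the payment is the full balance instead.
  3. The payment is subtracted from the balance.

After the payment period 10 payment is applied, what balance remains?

Payment period 1: opening $4,745.98; interest $113.90 → $4,859.88; payment $583.18; balance $4,276.70
Payment period 2: opening $4,276.70; interest $102.64 → $4,379.34; payment $570.00; balance $3,809.34
Payment period 3: opening $3,809.34; interest $91.42 → $3,900.76; payment $570.00; balance $3,330.76
Payment period 4: opening $3,330.76; interest $79.93 → $3,410.69; payment $570.00; balance $2,840.69
Payment period 5: opening $2,840.69; interest $68.17 → $2,908.86; payment $570.00; balance $2,338.86
Payment period 6: opening $2,338.86; interest $56.13 → $2,394.99; payment $570.00; balance $1,824.99
Payment period 7: opening $1,824.99; interest $43.79 → $1,868.78; payment $570.00; balance $1,298.78
Payment period 8: opening $1,298.78; interest $31.17 → $1,329.95; payment $570.00; balance $759.95
Payment period 9: opening $759.95; interest $18.23 → $778.18; payment $570.00; balance $208.18
Payment period 10: opening $208.18; interest $4.99 → $213.17; payment $213.17; balance $0.00

$0.00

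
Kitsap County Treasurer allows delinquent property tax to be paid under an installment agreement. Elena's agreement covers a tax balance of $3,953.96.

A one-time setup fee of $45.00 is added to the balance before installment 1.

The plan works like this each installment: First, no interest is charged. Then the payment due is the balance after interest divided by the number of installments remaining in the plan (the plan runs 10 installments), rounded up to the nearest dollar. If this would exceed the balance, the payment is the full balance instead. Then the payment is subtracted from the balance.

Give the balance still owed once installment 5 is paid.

Installment 1: opening $3,998.96; payment $400.00; balance $3,598.96
Installment 2: opening $3,598.96; payment $400.00; balance $3,198.96
Installment 3: opening $3,198.96; payment $400.00; balance $2,798.96
Installment 4: opening $2,798.96; payment $400.00; balance $2,398.96
Installment 5: opening $2,398.96; payment $400.00; balance $1,998.96

$1,998.96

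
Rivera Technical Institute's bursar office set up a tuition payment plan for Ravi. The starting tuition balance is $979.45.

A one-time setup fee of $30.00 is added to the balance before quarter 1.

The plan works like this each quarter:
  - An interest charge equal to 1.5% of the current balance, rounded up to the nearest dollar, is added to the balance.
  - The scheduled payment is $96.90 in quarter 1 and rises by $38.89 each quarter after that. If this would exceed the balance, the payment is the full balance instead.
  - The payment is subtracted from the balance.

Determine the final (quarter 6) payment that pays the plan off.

$199.05

Quarter 1: opening $1,009.45; interest $16.00 → $1,025.45; payment $96.90; balance $928.55
Quarter 2: opening $928.55; interest $14.00 → $942.55; payment $135.79; balance $806.76
Quarter 3: opening $806.76; interest $13.00 → $819.76; payment $174.68; balance $645.08
Quarter 4: opening $645.08; interest $10.00 → $655.08; payment $213.57; balance $441.51
Quarter 5: opening $441.51; interest $7.00 → $448.51; payment $252.46; balance $196.05
Quarter 6: opening $196.05; interest $3.00 → $199.05; payment $199.05; balance $0.00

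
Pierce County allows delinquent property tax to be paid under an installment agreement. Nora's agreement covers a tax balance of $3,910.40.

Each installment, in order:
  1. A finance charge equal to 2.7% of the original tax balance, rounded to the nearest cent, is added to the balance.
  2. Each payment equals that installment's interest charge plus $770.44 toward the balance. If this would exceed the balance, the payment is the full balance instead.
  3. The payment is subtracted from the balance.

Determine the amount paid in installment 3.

# | Opening | Interest | Payment | End bal
1 | $3,910.40 | $105.58 | $876.02 | $3,139.96
2 | $3,139.96 | $105.58 | $876.02 | $2,369.52
3 | $2,369.52 | $105.58 | $876.02 | $1,599.08

$876.02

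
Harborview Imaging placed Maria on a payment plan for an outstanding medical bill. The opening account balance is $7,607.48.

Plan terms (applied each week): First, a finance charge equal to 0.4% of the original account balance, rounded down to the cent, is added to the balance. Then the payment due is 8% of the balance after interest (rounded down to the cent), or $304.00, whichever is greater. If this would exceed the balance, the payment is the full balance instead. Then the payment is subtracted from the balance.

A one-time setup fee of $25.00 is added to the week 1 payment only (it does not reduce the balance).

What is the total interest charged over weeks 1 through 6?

Week 1: $7,607.48 +$30.42 interest = $7,637.90; pay $611.03 (+ $25.00 fee) → $7,026.87
Week 2: $7,026.87 +$30.42 interest = $7,057.29; pay $564.58 → $6,492.71
Week 3: $6,492.71 +$30.42 interest = $6,523.13; pay $521.85 → $6,001.28
Week 4: $6,001.28 +$30.42 interest = $6,031.70; pay $482.53 → $5,549.17
Week 5: $5,549.17 +$30.42 interest = $5,579.59; pay $446.36 → $5,133.23
Week 6: $5,133.23 +$30.42 interest = $5,163.65; pay $413.09 → $4,750.56
Total interest: $30.42 + $30.42 + $30.42 + $30.42 + $30.42 + $30.42 = $182.52

$182.52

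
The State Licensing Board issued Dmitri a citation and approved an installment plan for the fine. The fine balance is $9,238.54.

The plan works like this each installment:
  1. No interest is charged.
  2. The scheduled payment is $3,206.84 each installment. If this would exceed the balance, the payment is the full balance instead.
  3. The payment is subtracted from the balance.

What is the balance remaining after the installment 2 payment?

$2,824.86

Installment 1: opening $9,238.54; payment $3,206.84; balance $6,031.70
Installment 2: opening $6,031.70; payment $3,206.84; balance $2,824.86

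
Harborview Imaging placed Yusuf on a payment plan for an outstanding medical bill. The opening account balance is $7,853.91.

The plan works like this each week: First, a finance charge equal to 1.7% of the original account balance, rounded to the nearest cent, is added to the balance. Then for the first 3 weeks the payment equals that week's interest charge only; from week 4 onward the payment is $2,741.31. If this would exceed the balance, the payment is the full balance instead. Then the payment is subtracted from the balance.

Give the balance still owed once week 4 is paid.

Week 1: opening $7,853.91; interest $133.52 → $7,987.43; payment $133.52; balance $7,853.91
Week 2: opening $7,853.91; interest $133.52 → $7,987.43; payment $133.52; balance $7,853.91
Week 3: opening $7,853.91; interest $133.52 → $7,987.43; payment $133.52; balance $7,853.91
Week 4: opening $7,853.91; interest $133.52 → $7,987.43; payment $2,741.31; balance $5,246.12

$5,246.12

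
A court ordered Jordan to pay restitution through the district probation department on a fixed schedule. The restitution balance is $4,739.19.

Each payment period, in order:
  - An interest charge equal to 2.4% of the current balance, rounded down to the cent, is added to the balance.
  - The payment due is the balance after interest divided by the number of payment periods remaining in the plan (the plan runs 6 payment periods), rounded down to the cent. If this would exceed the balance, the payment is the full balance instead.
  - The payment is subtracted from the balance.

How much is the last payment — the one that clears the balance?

$910.65

Payment period 1: opening $4,739.19; interest $113.74 → $4,852.93; payment $808.82; balance $4,044.11
Payment period 2: opening $4,044.11; interest $97.05 → $4,141.16; payment $828.23; balance $3,312.93
Payment period 3: opening $3,312.93; interest $79.51 → $3,392.44; payment $848.11; balance $2,544.33
Payment period 4: opening $2,544.33; interest $61.06 → $2,605.39; payment $868.46; balance $1,736.93
Payment period 5: opening $1,736.93; interest $41.68 → $1,778.61; payment $889.30; balance $889.31
Payment period 6: opening $889.31; interest $21.34 → $910.65; payment $910.65; balance $0.00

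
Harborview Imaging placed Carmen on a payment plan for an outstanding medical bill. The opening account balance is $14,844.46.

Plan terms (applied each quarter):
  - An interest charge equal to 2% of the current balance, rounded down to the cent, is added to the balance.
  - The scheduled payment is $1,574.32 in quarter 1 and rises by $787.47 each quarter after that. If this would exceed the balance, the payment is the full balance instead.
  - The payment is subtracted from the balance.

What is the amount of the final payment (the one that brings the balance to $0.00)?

$166.11

Quarter 1: opening $14,844.46; interest $296.88 → $15,141.34; payment $1,574.32; balance $13,567.02
Quarter 2: opening $13,567.02; interest $271.34 → $13,838.36; payment $2,361.79; balance $11,476.57
Quarter 3: opening $11,476.57; interest $229.53 → $11,706.10; payment $3,149.26; balance $8,556.84
Quarter 4: opening $8,556.84; interest $171.13 → $8,727.97; payment $3,936.73; balance $4,791.24
Quarter 5: opening $4,791.24; interest $95.82 → $4,887.06; payment $4,724.20; balance $162.86
Quarter 6: opening $162.86; interest $3.25 → $166.11; payment $166.11; balance $0.00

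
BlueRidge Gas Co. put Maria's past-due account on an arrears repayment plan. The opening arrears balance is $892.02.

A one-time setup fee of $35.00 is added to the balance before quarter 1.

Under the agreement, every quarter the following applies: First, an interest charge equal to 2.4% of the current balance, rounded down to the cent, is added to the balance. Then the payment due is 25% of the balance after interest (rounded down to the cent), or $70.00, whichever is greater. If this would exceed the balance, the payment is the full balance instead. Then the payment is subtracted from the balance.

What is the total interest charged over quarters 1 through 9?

$84.64

Quarter 1: $927.02 +$22.24 interest = $949.26; pay $237.31 → $711.95
Quarter 2: $711.95 +$17.08 interest = $729.03; pay $182.25 → $546.78
Quarter 3: $546.78 +$13.12 interest = $559.90; pay $139.97 → $419.93
Quarter 4: $419.93 +$10.07 interest = $430.00; pay $107.50 → $322.50
Quarter 5: $322.50 +$7.74 interest = $330.24; pay $82.56 → $247.68
Quarter 6: $247.68 +$5.94 interest = $253.62; pay $70.00 → $183.62
Quarter 7: $183.62 +$4.40 interest = $188.02; pay $70.00 → $118.02
Quarter 8: $118.02 +$2.83 interest = $120.85; pay $70.00 → $50.85
Quarter 9: $50.85 +$1.22 interest = $52.07; pay $52.07 → $0.00
Total interest: $22.24 + $17.08 + $13.12 + $10.07 + $7.74 + $5.94 + $4.40 + $2.83 + $1.22 = $84.64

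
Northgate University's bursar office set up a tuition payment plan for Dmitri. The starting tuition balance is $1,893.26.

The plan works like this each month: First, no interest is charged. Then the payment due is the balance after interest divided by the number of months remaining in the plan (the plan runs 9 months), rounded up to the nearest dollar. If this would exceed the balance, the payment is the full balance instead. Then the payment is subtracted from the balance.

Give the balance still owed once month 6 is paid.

Month 1: opening $1,893.26; payment $211.00; balance $1,682.26
Month 2: opening $1,682.26; payment $211.00; balance $1,471.26
Month 3: opening $1,471.26; payment $211.00; balance $1,260.26
Month 4: opening $1,260.26; payment $211.00; balance $1,049.26
Month 5: opening $1,049.26; payment $210.00; balance $839.26
Month 6: opening $839.26; payment $210.00; balance $629.26

$629.26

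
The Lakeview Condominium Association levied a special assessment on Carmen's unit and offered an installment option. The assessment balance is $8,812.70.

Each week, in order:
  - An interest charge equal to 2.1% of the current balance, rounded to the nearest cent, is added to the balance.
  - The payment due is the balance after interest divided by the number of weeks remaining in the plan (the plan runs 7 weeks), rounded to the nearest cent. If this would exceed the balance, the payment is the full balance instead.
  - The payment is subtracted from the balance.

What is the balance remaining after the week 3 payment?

$5,359.79

# | Opening | Interest | Payment | End bal
1 | $8,812.70 | $185.07 | $1,285.40 | $7,712.37
2 | $7,712.37 | $161.96 | $1,312.39 | $6,561.94
3 | $6,561.94 | $137.80 | $1,339.95 | $5,359.79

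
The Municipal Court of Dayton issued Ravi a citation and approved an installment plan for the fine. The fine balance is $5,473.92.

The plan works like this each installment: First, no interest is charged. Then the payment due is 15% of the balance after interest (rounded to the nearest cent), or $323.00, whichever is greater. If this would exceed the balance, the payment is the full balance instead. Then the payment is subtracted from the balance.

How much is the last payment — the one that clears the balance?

# | Opening | Payment | End bal
1 | $5,473.92 | $821.09 | $4,652.83
2 | $4,652.83 | $697.92 | $3,954.91
3 | $3,954.91 | $593.24 | $3,361.67
4 | $3,361.67 | $504.25 | $2,857.42
5 | $2,857.42 | $428.61 | $2,428.81
6 | $2,428.81 | $364.32 | $2,064.49
7 | $2,064.49 | $323.00 | $1,741.49
8 | $1,741.49 | $323.00 | $1,418.49
9 | $1,418.49 | $323.00 | $1,095.49
10 | $1,095.49 | $323.00 | $772.49
11 | $772.49 | $323.00 | $449.49
12 | $449.49 | $323.00 | $126.49
13 | $126.49 | $126.49 | $0.00

$126.49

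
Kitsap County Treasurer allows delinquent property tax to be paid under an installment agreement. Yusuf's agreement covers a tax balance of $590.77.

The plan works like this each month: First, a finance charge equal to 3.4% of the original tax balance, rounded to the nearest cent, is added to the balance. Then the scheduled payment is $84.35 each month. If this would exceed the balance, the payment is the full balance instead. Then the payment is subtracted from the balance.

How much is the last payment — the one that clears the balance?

Month 1: opening $590.77; interest $20.09 → $610.86; payment $84.35; balance $526.51
Month 2: opening $526.51; interest $20.09 → $546.60; payment $84.35; balance $462.25
Month 3: opening $462.25; interest $20.09 → $482.34; payment $84.35; balance $397.99
Month 4: opening $397.99; interest $20.09 → $418.08; payment $84.35; balance $333.73
Month 5: opening $333.73; interest $20.09 → $353.82; payment $84.35; balance $269.47
Month 6: opening $269.47; interest $20.09 → $289.56; payment $84.35; balance $205.21
Month 7: opening $205.21; interest $20.09 → $225.30; payment $84.35; balance $140.95
Month 8: opening $140.95; interest $20.09 → $161.04; payment $84.35; balance $76.69
Month 9: opening $76.69; interest $20.09 → $96.78; payment $84.35; balance $12.43
Month 10: opening $12.43; interest $20.09 → $32.52; payment $32.52; balance $0.00

$32.52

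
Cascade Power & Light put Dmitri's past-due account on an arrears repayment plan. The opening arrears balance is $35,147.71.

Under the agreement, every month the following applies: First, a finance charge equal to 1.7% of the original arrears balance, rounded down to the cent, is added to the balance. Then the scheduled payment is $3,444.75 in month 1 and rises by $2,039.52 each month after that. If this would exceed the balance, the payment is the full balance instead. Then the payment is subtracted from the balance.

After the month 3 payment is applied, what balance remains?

$20,487.43

Month 1: opening $35,147.71; interest $597.51 → $35,745.22; payment $3,444.75; balance $32,300.47
Month 2: opening $32,300.47; interest $597.51 → $32,897.98; payment $5,484.27; balance $27,413.71
Month 3: opening $27,413.71; interest $597.51 → $28,011.22; payment $7,523.79; balance $20,487.43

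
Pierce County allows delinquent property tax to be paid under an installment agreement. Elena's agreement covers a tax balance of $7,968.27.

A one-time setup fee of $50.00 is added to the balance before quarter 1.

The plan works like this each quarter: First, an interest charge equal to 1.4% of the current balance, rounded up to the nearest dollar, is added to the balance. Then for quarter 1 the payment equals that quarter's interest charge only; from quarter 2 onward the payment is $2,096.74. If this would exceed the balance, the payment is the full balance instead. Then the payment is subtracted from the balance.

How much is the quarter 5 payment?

$2,011.05

Quarter 1: $8,018.27 +$113.00 interest = $8,131.27; pay $113.00 → $8,018.27
Quarter 2: $8,018.27 +$113.00 interest = $8,131.27; pay $2,096.74 → $6,034.53
Quarter 3: $6,034.53 +$85.00 interest = $6,119.53; pay $2,096.74 → $4,022.79
Quarter 4: $4,022.79 +$57.00 interest = $4,079.79; pay $2,096.74 → $1,983.05
Quarter 5: $1,983.05 +$28.00 interest = $2,011.05; pay $2,011.05 → $0.00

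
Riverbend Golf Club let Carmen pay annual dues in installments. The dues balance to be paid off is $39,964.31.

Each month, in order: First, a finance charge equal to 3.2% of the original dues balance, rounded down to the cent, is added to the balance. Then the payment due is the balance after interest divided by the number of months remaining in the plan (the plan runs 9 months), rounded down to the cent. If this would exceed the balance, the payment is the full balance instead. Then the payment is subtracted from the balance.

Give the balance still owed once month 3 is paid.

$29,550.74

# | Opening | Interest | Payment | End bal
1 | $39,964.31 | $1,278.85 | $4,582.57 | $36,660.59
2 | $36,660.59 | $1,278.85 | $4,742.43 | $33,197.01
3 | $33,197.01 | $1,278.85 | $4,925.12 | $29,550.74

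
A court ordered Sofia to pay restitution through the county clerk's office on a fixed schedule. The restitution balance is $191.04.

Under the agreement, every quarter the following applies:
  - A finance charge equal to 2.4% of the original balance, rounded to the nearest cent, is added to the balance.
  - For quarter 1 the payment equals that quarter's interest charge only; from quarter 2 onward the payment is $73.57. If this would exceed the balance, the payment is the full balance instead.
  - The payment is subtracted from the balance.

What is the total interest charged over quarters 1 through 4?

Quarter 1: opening $191.04; interest $4.58 → $195.62; payment $4.58; balance $191.04
Quarter 2: opening $191.04; interest $4.58 → $195.62; payment $73.57; balance $122.05
Quarter 3: opening $122.05; interest $4.58 → $126.63; payment $73.57; balance $53.06
Quarter 4: opening $53.06; interest $4.58 → $57.64; payment $57.64; balance $0.00
Total interest: $4.58 + $4.58 + $4.58 + $4.58 = $18.32

$18.32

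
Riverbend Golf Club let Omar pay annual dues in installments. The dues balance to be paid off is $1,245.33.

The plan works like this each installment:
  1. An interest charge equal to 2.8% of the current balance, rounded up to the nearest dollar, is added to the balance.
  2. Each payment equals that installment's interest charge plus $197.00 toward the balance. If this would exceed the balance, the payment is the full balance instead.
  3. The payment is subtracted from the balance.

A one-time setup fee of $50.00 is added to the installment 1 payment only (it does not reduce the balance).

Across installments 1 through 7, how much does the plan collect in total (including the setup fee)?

$1,426.33

Installment 1: opening $1,245.33; interest $35.00 → $1,280.33; payment $232.00 (+ $50.00 fee); balance $1,048.33
Installment 2: opening $1,048.33; interest $30.00 → $1,078.33; payment $227.00; balance $851.33
Installment 3: opening $851.33; interest $24.00 → $875.33; payment $221.00; balance $654.33
Installment 4: opening $654.33; interest $19.00 → $673.33; payment $216.00; balance $457.33
Installment 5: opening $457.33; interest $13.00 → $470.33; payment $210.00; balance $260.33
Installment 6: opening $260.33; interest $8.00 → $268.33; payment $205.00; balance $63.33
Installment 7: opening $63.33; interest $2.00 → $65.33; payment $65.33; balance $0.00
Total paid: $1,426.33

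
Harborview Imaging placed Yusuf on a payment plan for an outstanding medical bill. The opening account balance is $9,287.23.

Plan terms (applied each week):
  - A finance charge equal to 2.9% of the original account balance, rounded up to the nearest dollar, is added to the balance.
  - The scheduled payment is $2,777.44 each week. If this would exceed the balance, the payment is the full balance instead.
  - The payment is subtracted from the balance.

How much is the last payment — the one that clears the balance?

# | Opening | Interest | Payment | End bal
1 | $9,287.23 | $270.00 | $2,777.44 | $6,779.79
2 | $6,779.79 | $270.00 | $2,777.44 | $4,272.35
3 | $4,272.35 | $270.00 | $2,777.44 | $1,764.91
4 | $1,764.91 | $270.00 | $2,034.91 | $0.00

$2,034.91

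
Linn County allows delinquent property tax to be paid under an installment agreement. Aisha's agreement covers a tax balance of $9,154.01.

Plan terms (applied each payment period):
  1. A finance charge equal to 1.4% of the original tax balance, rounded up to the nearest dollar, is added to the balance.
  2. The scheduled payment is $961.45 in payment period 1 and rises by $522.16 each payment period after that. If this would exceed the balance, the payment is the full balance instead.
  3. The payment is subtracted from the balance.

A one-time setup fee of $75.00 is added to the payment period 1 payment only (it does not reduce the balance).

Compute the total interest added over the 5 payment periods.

$645.00

# | Opening | Interest | Payment | Fee | End bal
1 | $9,154.01 | $129.00 | $961.45 | $75.00 | $8,321.56
2 | $8,321.56 | $129.00 | $1,483.61 | — | $6,966.95
3 | $6,966.95 | $129.00 | $2,005.77 | — | $5,090.18
4 | $5,090.18 | $129.00 | $2,527.93 | — | $2,691.25
5 | $2,691.25 | $129.00 | $2,820.25 | — | $0.00
Total interest: $129.00 + $129.00 + $129.00 + $129.00 + $129.00 = $645.00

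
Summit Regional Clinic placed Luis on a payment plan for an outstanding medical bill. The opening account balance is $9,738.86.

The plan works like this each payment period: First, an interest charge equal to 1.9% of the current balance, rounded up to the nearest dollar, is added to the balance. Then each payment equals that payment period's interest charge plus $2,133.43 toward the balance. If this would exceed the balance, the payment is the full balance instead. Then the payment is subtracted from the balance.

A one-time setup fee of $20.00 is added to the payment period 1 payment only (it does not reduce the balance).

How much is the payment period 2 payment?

$2,278.43

Payment period 1: opening $9,738.86; interest $186.00 → $9,924.86; payment $2,319.43 (+ $20.00 fee); balance $7,605.43
Payment period 2: opening $7,605.43; interest $145.00 → $7,750.43; payment $2,278.43; balance $5,472.00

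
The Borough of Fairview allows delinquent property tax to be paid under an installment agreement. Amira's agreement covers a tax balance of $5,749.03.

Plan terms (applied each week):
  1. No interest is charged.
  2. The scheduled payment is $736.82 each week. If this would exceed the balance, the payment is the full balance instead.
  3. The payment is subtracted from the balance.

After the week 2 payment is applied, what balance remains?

Week 1: opening $5,749.03; payment $736.82; balance $5,012.21
Week 2: opening $5,012.21; payment $736.82; balance $4,275.39

$4,275.39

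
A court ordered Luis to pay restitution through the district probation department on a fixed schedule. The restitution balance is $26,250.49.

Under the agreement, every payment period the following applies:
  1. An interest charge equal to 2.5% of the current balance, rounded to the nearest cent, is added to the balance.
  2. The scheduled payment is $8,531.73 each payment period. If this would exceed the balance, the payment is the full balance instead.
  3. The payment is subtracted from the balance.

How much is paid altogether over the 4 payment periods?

Payment period 1: opening $26,250.49; interest $656.26 → $26,906.75; payment $8,531.73; balance $18,375.02
Payment period 2: opening $18,375.02; interest $459.38 → $18,834.40; payment $8,531.73; balance $10,302.67
Payment period 3: opening $10,302.67; interest $257.57 → $10,560.24; payment $8,531.73; balance $2,028.51
Payment period 4: opening $2,028.51; interest $50.71 → $2,079.22; payment $2,079.22; balance $0.00
Total paid: $27,674.41

$27,674.41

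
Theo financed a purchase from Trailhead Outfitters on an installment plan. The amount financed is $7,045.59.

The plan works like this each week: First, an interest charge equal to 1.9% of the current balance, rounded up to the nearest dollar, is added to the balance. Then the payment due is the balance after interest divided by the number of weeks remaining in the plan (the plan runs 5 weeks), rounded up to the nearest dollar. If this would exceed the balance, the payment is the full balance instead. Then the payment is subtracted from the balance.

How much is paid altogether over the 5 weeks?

$7,459.59

Week 1: opening $7,045.59; interest $134.00 → $7,179.59; payment $1,436.00; balance $5,743.59
Week 2: opening $5,743.59; interest $110.00 → $5,853.59; payment $1,464.00; balance $4,389.59
Week 3: opening $4,389.59; interest $84.00 → $4,473.59; payment $1,492.00; balance $2,981.59
Week 4: opening $2,981.59; interest $57.00 → $3,038.59; payment $1,520.00; balance $1,518.59
Week 5: opening $1,518.59; interest $29.00 → $1,547.59; payment $1,547.59; balance $0.00
Total paid: $7,459.59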